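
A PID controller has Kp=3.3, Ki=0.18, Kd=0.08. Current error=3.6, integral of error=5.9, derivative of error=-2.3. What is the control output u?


u = Kp*e + Ki*int(e) + Kd*de/dt
= 3.3*3.6 + 0.18*5.9 + 0.08*(-2.3)
= 11.88 + 1.062 + -0.184
= 12.758


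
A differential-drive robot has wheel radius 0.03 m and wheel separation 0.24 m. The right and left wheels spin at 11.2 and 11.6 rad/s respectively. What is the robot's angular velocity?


vR = r*wR = 0.03*11.2 = 0.336 m/s
vL = r*wL = 0.03*11.6 = 0.348 m/s
v = (vR+vL)/2 = 0.342 m/s
omega = (vR-vL)/L = -0.05 rad/s
angular velocity = -0.05 rad/s


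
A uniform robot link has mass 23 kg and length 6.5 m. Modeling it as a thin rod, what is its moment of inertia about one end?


I = (1/3) * m * L^2
= (1/3) * 23 * 6.5^2
= 0.333333 * 23 * 42.25
= 323.9167 kg*m^2


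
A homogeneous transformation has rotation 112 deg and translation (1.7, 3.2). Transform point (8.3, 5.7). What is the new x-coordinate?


x' = cos(theta)*px - sin(theta)*py + tx
= -0.3746*8.3 - 0.9272*5.7 + 1.7
= -6.6942


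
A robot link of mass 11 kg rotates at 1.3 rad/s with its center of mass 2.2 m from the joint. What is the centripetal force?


F = m * omega^2 * r
= 11 * 1.3^2 * 2.2
= 11 * 1.69 * 2.2
= 40.898 N


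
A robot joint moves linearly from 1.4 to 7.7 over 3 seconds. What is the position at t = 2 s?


s = t/T = 2/3 = 0.6667
p(t) = p0 + (pf-p0)*s
= 1.4 + (7.7 - 1.4) * 0.6667
= 5.6


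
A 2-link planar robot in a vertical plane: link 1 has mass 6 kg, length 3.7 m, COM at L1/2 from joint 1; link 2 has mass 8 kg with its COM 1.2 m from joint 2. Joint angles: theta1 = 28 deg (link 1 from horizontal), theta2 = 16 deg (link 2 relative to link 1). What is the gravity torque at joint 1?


Horizontal distance from joint 1 to link-1 COM:
  x_c1 = (L1/2)*cos(t1) = 1.85 * 0.8829 = 1.6335 m
Horizontal distance from joint 1 to link-2 COM:
  x_c2 = L1*cos(t1) + Lc2*cos(t1+t2)
       = 3.7*0.8829 + 1.2*0.7193 = 4.1301 m
tau1 = m1*g*x_c1 + m2*g*x_c2
     = 6*9.81*1.6335 + 8*9.81*4.1301
     = 96.145 + 324.1313
     = 420.2764 Nm


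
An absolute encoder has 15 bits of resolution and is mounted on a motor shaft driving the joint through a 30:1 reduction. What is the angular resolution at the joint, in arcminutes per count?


counts = 2^15 = 32768
effective counts at joint = 32768 * 30 = 983040
resolution = 360*60 / 983040
= 0.022 arcmin/count


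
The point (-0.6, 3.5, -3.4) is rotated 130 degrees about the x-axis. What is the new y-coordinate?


Rotation about x-axis: y' = y*cos(theta) - z*sin(theta)
= 3.5 * -0.6428 - -3.4 * 0.766
= 0.3548


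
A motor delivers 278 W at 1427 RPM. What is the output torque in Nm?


omega = 1427 * 2*pi/60 = 149.4351 rad/s
tau = P / omega = 278 / 149.4351
= 1.8603 Nm


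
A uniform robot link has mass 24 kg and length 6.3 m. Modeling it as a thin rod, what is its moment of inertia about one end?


I = (1/3) * m * L^2
= (1/3) * 24 * 6.3^2
= 0.333333 * 24 * 39.69
= 317.52 kg*m^2


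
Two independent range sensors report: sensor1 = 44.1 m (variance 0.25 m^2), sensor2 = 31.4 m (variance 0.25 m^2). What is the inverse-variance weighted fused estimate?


w1 = (1/var1) / (1/var1 + 1/var2)
   = 4.0 / (4.0 + 4.0) = 0.5
w2 = 1 - w1 = 0.5
fused = w1*s1 + w2*s2 = 22.05 + 15.7
= 37.75 m


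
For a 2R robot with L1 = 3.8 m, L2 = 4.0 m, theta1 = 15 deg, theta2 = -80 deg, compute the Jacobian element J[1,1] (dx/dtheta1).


J[1,1] = -L1*sin(t1) - L2*sin(t1+t2)
= -3.8*sin(15) - 4.0*sin(-65)
= 2.6417


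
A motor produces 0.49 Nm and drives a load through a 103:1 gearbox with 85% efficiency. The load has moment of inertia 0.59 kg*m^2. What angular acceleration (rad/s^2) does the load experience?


tau_out = tau_motor * N * eta
= 0.49 * 103 * 0.85 = 42.8995 Nm
alpha = tau_out / I = 42.8995 / 0.59
= 72.711 rad/s^2


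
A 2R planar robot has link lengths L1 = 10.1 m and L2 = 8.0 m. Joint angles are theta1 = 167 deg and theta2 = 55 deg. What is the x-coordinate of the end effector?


Convert angles to radians: theta1 = 2.9147, theta2 = 0.9599
x = L1*cos(theta1) + L2*cos(theta1+theta2)
x = -9.8411 + -5.9452
x = -15.7863


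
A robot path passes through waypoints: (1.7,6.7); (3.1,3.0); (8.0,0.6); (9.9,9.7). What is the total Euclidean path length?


Segment lengths:
  seg1 = sqrt((1.4)^2 + (-3.7)^2) = 3.956
  seg2 = sqrt((4.9)^2 + (-2.4)^2) = 5.4562
  seg3 = sqrt((1.9)^2 + (9.1)^2) = 9.2962
Total = 18.7084


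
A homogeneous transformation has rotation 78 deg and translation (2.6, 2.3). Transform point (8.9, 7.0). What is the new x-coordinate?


x' = cos(theta)*px - sin(theta)*py + tx
= 0.2079*8.9 - 0.9781*7.0 + 2.6
= -2.3966


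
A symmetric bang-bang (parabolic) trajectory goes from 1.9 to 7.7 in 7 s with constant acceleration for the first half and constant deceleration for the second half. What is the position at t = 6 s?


Symmetric rest-to-rest: each phase covers (pf-p0)/2 in time T/2. 0.5*a*(T/2)^2 = (pf-p0)/2 => a = 4*(pf-p0)/T^2
a = 4*(7.7-1.9)/7^2 = 0.4735
t = 6 is in the deceleration phase (t > T/2).
p = pf - 0.5*a*(T-t)^2 = 7.7 - 0.5*0.4735*1^2
= 7.4633


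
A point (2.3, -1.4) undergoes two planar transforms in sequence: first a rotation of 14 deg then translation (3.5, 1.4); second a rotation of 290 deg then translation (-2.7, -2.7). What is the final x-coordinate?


After transform 1:
x1 = cos(14)*2.3 - sin(14)*-1.4 + 3.5 = 6.0704
y1 = sin(14)*2.3 + cos(14)*-1.4 + 1.4 = 0.598
After transform 2:
x2 = cos(290)*6.0704 - sin(290)*0.598 + -2.7
= -0.0619


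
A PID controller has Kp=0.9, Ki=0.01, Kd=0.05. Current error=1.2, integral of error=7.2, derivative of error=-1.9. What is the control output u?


u = Kp*e + Ki*int(e) + Kd*de/dt
= 0.9*1.2 + 0.01*7.2 + 0.05*(-1.9)
= 1.08 + 0.072 + -0.095
= 1.057


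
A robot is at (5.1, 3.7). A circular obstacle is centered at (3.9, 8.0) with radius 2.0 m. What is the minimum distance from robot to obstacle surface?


center_dist = sqrt((5.1-3.9)^2 + (3.7-8.0)^2)
= sqrt(1.44 + 18.49)
= 4.4643
min_dist = center_dist - radius = 4.4643 - 2.0 = 2.4643 m


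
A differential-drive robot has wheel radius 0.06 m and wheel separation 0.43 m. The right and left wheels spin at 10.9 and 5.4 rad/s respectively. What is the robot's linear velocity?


vR = r*wR = 0.06*10.9 = 0.654 m/s
vL = r*wL = 0.06*5.4 = 0.324 m/s
v = (vR+vL)/2 = 0.489 m/s
omega = (vR-vL)/L = 0.7674 rad/s
linear velocity = 0.489 m/s


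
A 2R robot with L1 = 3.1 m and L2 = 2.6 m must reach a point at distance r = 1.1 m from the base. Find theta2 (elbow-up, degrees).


cos(theta2) = (r^2 - L1^2 - L2^2) / (2*L1*L2)
cos(theta2) = (1.21 - 9.61 - 6.76) / 16.12
cos(theta2) = -0.940447
theta2 = 160.1267 degrees


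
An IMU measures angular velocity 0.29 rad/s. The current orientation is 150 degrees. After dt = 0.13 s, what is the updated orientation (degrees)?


delta_theta = w * dt = 0.29 * 0.13 = 0.0377 rad
= 2.1601 deg
theta_new = 150 + 2.1601 = 152.1601 deg


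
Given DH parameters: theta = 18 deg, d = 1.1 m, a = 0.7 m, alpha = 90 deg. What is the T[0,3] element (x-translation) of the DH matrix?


T[0,3] = a * cos(theta)
= 0.7 * cos(18 deg)
= 0.7 * 0.9511
= 0.6657


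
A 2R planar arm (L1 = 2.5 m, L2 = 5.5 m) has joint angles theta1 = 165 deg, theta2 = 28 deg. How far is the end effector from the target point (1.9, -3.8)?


End effector via forward kinematics:
x = L1*cos(t1) + L2*cos(t1+t2) = -7.7738
y = L1*sin(t1) + L2*sin(t1+t2) = -0.5902
Distance to target:
d = sqrt((1.9 - -7.7738)^2 + (-3.8 - -0.5902)^2)
= sqrt(93.5834 + 10.3029)
= 10.1925 m


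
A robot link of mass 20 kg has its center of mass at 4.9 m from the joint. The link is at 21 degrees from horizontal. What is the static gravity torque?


tau = m*g*L*cos(angle)
= 20 * 9.81 * 4.9 * cos(21 deg)
= 20 * 9.81 * 4.9 * 0.9336
= 897.5256 Nm


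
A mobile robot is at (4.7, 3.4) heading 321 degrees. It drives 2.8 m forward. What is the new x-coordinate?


x_new = x0 + d*cos(theta)
= 4.7 + 2.8*cos(321)
= 4.7 + 2.176
= 6.876


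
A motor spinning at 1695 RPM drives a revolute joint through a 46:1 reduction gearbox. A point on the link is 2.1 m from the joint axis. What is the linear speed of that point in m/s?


omega_motor = 1695 * 2*pi/60 = 177.5 rad/s
omega_joint = omega_motor / 46 = 3.8587 rad/s
v = omega_joint * r = 3.8587 * 2.1
= 8.1033 m/s


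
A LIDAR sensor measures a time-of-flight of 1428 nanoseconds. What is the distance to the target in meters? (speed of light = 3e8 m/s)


tof = 1428 ns = 1.428e-06 s
dist = c * tof / 2
= 3e8 * 1.428e-06 / 2
= 214.2 m


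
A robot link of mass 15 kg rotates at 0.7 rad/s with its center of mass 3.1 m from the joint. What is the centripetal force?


F = m * omega^2 * r
= 15 * 0.7^2 * 3.1
= 15 * 0.49 * 3.1
= 22.785 N


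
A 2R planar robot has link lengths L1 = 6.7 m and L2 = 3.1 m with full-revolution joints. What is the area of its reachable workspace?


r_max = L1 + L2 = 9.8 m
r_min = |L1 - L2| = 3.6 m
Area = pi*(r_max^2 - r_min^2)
= pi*(96.04 - 12.96)
= pi * 83.08
= 261.0035 m^2


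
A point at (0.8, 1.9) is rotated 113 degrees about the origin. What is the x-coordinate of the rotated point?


x' = x*cos(theta) - y*sin(theta)
cos(113 deg) = -0.3907, sin(113 deg) = 0.9205
x' = 0.8 * -0.3907 - 1.9 * 0.9205
= -0.3126 - 1.749
= -2.0615


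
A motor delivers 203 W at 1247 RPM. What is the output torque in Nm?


omega = 1247 * 2*pi/60 = 130.5855 rad/s
tau = P / omega = 203 / 130.5855
= 1.5545 Nm


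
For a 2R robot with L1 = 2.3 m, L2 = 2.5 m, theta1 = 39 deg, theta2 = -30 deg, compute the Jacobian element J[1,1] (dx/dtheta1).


J[1,1] = -L1*sin(t1) - L2*sin(t1+t2)
= -2.3*sin(39) - 2.5*sin(9)
= -1.8385


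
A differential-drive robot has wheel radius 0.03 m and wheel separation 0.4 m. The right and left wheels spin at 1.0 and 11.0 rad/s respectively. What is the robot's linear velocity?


vR = r*wR = 0.03*1.0 = 0.03 m/s
vL = r*wL = 0.03*11.0 = 0.33 m/s
v = (vR+vL)/2 = 0.18 m/s
omega = (vR-vL)/L = -0.75 rad/s
linear velocity = 0.18 m/s


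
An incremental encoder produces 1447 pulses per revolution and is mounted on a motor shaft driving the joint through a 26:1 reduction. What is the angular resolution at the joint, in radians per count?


counts per rev = 1447
effective counts at joint = 1447 * 26 = 37622
resolution = 2*pi / 37622
= 1.6701e-04 rad/count


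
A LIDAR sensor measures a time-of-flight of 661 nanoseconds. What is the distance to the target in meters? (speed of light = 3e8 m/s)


tof = 661 ns = 6.61e-07 s
dist = c * tof / 2
= 3e8 * 6.61e-07 / 2
= 99.15 m


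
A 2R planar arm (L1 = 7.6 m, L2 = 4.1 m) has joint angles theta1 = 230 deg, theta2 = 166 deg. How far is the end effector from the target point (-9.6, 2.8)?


End effector via forward kinematics:
x = L1*cos(t1) + L2*cos(t1+t2) = -1.5682
y = L1*sin(t1) + L2*sin(t1+t2) = -3.412
Distance to target:
d = sqrt((-9.6 - -1.5682)^2 + (2.8 - -3.412)^2)
= sqrt(64.5096 + 38.5892)
= 10.1538 m


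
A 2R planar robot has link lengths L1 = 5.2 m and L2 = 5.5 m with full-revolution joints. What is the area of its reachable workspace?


r_max = L1 + L2 = 10.7 m
r_min = |L1 - L2| = 0.3 m
Area = pi*(r_max^2 - r_min^2)
= pi*(114.49 - 0.09)
= pi * 114.4
= 359.3982 m^2


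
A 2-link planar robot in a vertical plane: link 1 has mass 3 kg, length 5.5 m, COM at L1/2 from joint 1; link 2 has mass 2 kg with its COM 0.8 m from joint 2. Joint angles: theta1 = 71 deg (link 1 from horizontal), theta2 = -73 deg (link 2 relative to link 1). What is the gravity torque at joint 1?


Horizontal distance from joint 1 to link-1 COM:
  x_c1 = (L1/2)*cos(t1) = 2.75 * 0.3256 = 0.8953 m
Horizontal distance from joint 1 to link-2 COM:
  x_c2 = L1*cos(t1) + Lc2*cos(t1+t2)
       = 5.5*0.3256 + 0.8*0.9994 = 2.5901 m
tau1 = m1*g*x_c1 + m2*g*x_c2
     = 3*9.81*0.8953 + 2*9.81*2.5901
     = 26.349 + 50.8185
     = 77.1675 Nm


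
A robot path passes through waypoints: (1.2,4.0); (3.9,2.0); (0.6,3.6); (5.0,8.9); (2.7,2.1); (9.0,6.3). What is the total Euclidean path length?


Segment lengths:
  seg1 = sqrt((2.7)^2 + (-2.0)^2) = 3.3601
  seg2 = sqrt((-3.3)^2 + (1.6)^2) = 3.6674
  seg3 = sqrt((4.4)^2 + (5.3)^2) = 6.8884
  seg4 = sqrt((-2.3)^2 + (-6.8)^2) = 7.1784
  seg5 = sqrt((6.3)^2 + (4.2)^2) = 7.5717
Total = 28.666


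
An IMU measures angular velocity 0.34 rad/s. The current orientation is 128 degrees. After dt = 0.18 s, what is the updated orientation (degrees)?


delta_theta = w * dt = 0.34 * 0.18 = 0.0612 rad
= 3.5065 deg
theta_new = 128 + 3.5065 = 131.5065 deg


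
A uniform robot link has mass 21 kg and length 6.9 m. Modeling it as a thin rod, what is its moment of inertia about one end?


I = (1/3) * m * L^2
= (1/3) * 21 * 6.9^2
= 0.333333 * 21 * 47.61
= 333.27 kg*m^2


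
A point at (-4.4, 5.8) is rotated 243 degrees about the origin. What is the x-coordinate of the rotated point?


x' = x*cos(theta) - y*sin(theta)
cos(243 deg) = -0.454, sin(243 deg) = -0.891
x' = -4.4 * -0.454 - 5.8 * -0.891
= 1.9976 - -5.1678
= 7.1654


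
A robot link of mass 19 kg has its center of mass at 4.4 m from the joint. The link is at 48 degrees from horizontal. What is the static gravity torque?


tau = m*g*L*cos(angle)
= 19 * 9.81 * 4.4 * cos(48 deg)
= 19 * 9.81 * 4.4 * 0.6691
= 548.7647 Nm


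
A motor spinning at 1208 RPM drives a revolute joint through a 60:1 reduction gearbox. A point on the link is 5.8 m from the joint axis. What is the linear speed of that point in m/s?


omega_motor = 1208 * 2*pi/60 = 126.5015 rad/s
omega_joint = omega_motor / 60 = 2.1084 rad/s
v = omega_joint * r = 2.1084 * 5.8
= 12.2285 m/s


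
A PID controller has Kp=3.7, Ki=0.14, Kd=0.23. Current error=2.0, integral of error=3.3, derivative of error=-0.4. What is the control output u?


u = Kp*e + Ki*int(e) + Kd*de/dt
= 3.7*2.0 + 0.14*3.3 + 0.23*(-0.4)
= 7.4 + 0.462 + -0.092
= 7.77


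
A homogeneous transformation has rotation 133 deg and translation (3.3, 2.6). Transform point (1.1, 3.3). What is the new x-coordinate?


x' = cos(theta)*px - sin(theta)*py + tx
= -0.682*1.1 - 0.7314*3.3 + 3.3
= 0.1363


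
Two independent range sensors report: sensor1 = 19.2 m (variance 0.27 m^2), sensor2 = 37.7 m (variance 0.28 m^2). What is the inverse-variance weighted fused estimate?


w1 = (1/var1) / (1/var1 + 1/var2)
   = 3.7037 / (3.7037 + 3.5714) = 0.5091
w2 = 1 - w1 = 0.4909
fused = w1*s1 + w2*s2 = 9.7745 + 18.5073
= 28.2818 m


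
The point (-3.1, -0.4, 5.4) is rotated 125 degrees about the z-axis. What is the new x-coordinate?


Rotation about z-axis: x' = x*cos(theta) - y*sin(theta)
= -3.1 * -0.5736 - -0.4 * 0.8192
= 2.1057


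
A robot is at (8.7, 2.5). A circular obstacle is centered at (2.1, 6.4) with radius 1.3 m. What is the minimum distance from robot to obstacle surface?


center_dist = sqrt((8.7-2.1)^2 + (2.5-6.4)^2)
= sqrt(43.56 + 15.21)
= 7.6662
min_dist = center_dist - radius = 7.6662 - 1.3 = 6.3662 m


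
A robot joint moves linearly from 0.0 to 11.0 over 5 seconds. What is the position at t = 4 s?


s = t/T = 4/5 = 0.8
p(t) = p0 + (pf-p0)*s
= 0.0 + (11.0 - 0.0) * 0.8
= 8.8


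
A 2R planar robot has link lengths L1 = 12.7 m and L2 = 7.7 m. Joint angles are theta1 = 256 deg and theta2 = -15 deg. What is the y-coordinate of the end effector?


Convert angles to radians: theta1 = 4.468, theta2 = -0.2618
y = L1*sin(theta1) + L2*sin(theta1+theta2)
y = -12.3228 + -6.7346
y = -19.0573


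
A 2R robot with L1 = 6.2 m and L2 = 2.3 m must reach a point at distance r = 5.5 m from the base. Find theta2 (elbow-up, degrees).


cos(theta2) = (r^2 - L1^2 - L2^2) / (2*L1*L2)
cos(theta2) = (30.25 - 38.44 - 5.29) / 28.52
cos(theta2) = -0.472651
theta2 = 118.2065 degrees


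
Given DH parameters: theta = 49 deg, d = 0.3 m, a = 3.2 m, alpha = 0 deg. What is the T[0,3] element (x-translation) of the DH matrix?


T[0,3] = a * cos(theta)
= 3.2 * cos(49 deg)
= 3.2 * 0.6561
= 2.0994


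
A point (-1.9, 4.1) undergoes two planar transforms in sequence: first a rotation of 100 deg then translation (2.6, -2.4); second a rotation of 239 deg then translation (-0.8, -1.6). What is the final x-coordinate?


After transform 1:
x1 = cos(100)*-1.9 - sin(100)*4.1 + 2.6 = -1.1078
y1 = sin(100)*-1.9 + cos(100)*4.1 + -2.4 = -4.9831
After transform 2:
x2 = cos(239)*-1.1078 - sin(239)*-4.9831 + -0.8
= -4.5008


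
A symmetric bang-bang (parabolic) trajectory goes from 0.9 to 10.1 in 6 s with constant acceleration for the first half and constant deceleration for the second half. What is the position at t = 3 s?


Symmetric rest-to-rest: each phase covers (pf-p0)/2 in time T/2. 0.5*a*(T/2)^2 = (pf-p0)/2 => a = 4*(pf-p0)/T^2
a = 4*(10.1-0.9)/6^2 = 1.0222
t = 3 is in the acceleration phase (t <= T/2).
p = p0 + 0.5*a*t^2 = 0.9 + 0.5*1.0222*3^2
= 5.5


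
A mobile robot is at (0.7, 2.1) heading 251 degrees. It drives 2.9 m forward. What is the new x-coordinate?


x_new = x0 + d*cos(theta)
= 0.7 + 2.9*cos(251)
= 0.7 + -0.9441
= -0.2441


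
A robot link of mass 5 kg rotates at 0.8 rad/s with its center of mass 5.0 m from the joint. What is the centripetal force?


F = m * omega^2 * r
= 5 * 0.8^2 * 5.0
= 5 * 0.64 * 5.0
= 16.0 N


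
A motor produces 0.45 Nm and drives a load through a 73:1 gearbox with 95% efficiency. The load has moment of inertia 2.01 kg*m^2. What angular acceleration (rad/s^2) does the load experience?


tau_out = tau_motor * N * eta
= 0.45 * 73 * 0.95 = 31.2075 Nm
alpha = tau_out / I = 31.2075 / 2.01
= 15.5261 rad/s^2


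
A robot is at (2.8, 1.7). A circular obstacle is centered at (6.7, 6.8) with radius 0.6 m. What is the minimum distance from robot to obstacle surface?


center_dist = sqrt((2.8-6.7)^2 + (1.7-6.8)^2)
= sqrt(15.21 + 26.01)
= 6.4203
min_dist = center_dist - radius = 6.4203 - 0.6 = 5.8203 m


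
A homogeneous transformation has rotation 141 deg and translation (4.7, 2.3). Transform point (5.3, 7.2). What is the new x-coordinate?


x' = cos(theta)*px - sin(theta)*py + tx
= -0.7771*5.3 - 0.6293*7.2 + 4.7
= -3.95


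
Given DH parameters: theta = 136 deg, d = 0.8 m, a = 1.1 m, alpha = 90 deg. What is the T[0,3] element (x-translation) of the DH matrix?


T[0,3] = a * cos(theta)
= 1.1 * cos(136 deg)
= 1.1 * -0.7193
= -0.7913


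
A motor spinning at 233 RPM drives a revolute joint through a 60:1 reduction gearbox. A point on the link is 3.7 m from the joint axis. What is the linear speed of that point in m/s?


omega_motor = 233 * 2*pi/60 = 24.3997 rad/s
omega_joint = omega_motor / 60 = 0.4067 rad/s
v = omega_joint * r = 0.4067 * 3.7
= 1.5046 m/s


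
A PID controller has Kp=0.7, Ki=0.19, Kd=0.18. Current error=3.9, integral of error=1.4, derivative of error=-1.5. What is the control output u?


u = Kp*e + Ki*int(e) + Kd*de/dt
= 0.7*3.9 + 0.19*1.4 + 0.18*(-1.5)
= 2.73 + 0.266 + -0.27
= 2.726


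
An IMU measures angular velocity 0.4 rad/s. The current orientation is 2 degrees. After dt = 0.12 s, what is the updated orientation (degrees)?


delta_theta = w * dt = 0.4 * 0.12 = 0.048 rad
= 2.7502 deg
theta_new = 2 + 2.7502 = 4.7502 deg


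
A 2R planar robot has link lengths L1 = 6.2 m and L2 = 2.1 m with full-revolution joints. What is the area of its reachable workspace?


r_max = L1 + L2 = 8.3 m
r_min = |L1 - L2| = 4.1 m
Area = pi*(r_max^2 - r_min^2)
= pi*(68.89 - 16.81)
= pi * 52.08
= 163.6141 m^2


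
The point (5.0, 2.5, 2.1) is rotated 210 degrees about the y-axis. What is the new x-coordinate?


Rotation about y-axis: x' = x*cos(theta) + z*sin(theta)
= 5.0 * -0.866 + 2.1 * -0.5
= -5.3801


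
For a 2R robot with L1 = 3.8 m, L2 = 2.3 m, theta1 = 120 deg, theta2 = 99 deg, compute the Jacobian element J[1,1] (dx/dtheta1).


J[1,1] = -L1*sin(t1) - L2*sin(t1+t2)
= -3.8*sin(120) - 2.3*sin(219)
= -1.8435


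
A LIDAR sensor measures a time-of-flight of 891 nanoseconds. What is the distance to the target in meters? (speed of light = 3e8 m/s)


tof = 891 ns = 8.91e-07 s
dist = c * tof / 2
= 3e8 * 8.91e-07 / 2
= 133.65 m


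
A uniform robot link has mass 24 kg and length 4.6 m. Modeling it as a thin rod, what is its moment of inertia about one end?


I = (1/3) * m * L^2
= (1/3) * 24 * 4.6^2
= 0.333333 * 24 * 21.16
= 169.28 kg*m^2


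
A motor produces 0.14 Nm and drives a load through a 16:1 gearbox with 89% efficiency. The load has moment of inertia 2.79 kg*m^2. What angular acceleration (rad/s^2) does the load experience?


tau_out = tau_motor * N * eta
= 0.14 * 16 * 0.89 = 1.9936 Nm
alpha = tau_out / I = 1.9936 / 2.79
= 0.7146 rad/s^2


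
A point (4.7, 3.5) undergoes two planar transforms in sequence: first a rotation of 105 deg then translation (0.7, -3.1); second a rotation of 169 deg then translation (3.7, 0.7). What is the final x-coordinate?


After transform 1:
x1 = cos(105)*4.7 - sin(105)*3.5 + 0.7 = -3.8972
y1 = sin(105)*4.7 + cos(105)*3.5 + -3.1 = 0.534
After transform 2:
x2 = cos(169)*-3.8972 - sin(169)*0.534 + 3.7
= 7.4237


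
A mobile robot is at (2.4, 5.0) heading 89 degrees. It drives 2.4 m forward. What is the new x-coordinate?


x_new = x0 + d*cos(theta)
= 2.4 + 2.4*cos(89)
= 2.4 + 0.0419
= 2.4419


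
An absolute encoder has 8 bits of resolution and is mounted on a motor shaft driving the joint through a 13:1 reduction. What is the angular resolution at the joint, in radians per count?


counts = 2^8 = 256
effective counts at joint = 256 * 13 = 3328
resolution = 2*pi / 3328
= 0.0019 rad/count


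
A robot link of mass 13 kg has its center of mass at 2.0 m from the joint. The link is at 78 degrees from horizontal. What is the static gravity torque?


tau = m*g*L*cos(angle)
= 13 * 9.81 * 2.0 * cos(78 deg)
= 13 * 9.81 * 2.0 * 0.2079
= 53.03 Nm


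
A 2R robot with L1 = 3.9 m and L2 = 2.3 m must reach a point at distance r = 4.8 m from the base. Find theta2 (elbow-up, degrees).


cos(theta2) = (r^2 - L1^2 - L2^2) / (2*L1*L2)
cos(theta2) = (23.04 - 15.21 - 5.29) / 17.94
cos(theta2) = 0.141583
theta2 = 81.8605 degrees


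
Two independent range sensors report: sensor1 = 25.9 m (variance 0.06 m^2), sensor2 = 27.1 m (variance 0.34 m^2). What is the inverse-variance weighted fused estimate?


w1 = (1/var1) / (1/var1 + 1/var2)
   = 16.6667 / (16.6667 + 2.9412) = 0.85
w2 = 1 - w1 = 0.15
fused = w1*s1 + w2*s2 = 22.015 + 4.065
= 26.08 m


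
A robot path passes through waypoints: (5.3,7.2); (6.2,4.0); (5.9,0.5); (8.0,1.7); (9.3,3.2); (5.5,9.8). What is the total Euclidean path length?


Segment lengths:
  seg1 = sqrt((0.9)^2 + (-3.2)^2) = 3.3242
  seg2 = sqrt((-0.3)^2 + (-3.5)^2) = 3.5128
  seg3 = sqrt((2.1)^2 + (1.2)^2) = 2.4187
  seg4 = sqrt((1.3)^2 + (1.5)^2) = 1.9849
  seg5 = sqrt((-3.8)^2 + (6.6)^2) = 7.6158
Total = 18.8564


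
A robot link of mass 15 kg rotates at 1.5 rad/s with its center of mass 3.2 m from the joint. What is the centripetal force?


F = m * omega^2 * r
= 15 * 1.5^2 * 3.2
= 15 * 2.25 * 3.2
= 108.0 N


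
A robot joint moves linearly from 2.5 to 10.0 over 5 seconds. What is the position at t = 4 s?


s = t/T = 4/5 = 0.8
p(t) = p0 + (pf-p0)*s
= 2.5 + (10.0 - 2.5) * 0.8
= 8.5


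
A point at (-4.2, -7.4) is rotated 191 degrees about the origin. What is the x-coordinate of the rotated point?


x' = x*cos(theta) - y*sin(theta)
cos(191 deg) = -0.9816, sin(191 deg) = -0.1908
x' = -4.2 * -0.9816 - -7.4 * -0.1908
= 4.1228 - 1.412
= 2.7108


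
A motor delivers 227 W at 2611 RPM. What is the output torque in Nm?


omega = 2611 * 2*pi/60 = 273.4233 rad/s
tau = P / omega = 227 / 273.4233
= 0.8302 Nm


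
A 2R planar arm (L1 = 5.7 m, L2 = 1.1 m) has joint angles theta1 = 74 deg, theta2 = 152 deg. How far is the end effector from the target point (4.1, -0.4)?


End effector via forward kinematics:
x = L1*cos(t1) + L2*cos(t1+t2) = 0.807
y = L1*sin(t1) + L2*sin(t1+t2) = 4.6879
Distance to target:
d = sqrt((4.1 - 0.807)^2 + (-0.4 - 4.6879)^2)
= sqrt(10.8438 + 25.8869)
= 6.0606 m


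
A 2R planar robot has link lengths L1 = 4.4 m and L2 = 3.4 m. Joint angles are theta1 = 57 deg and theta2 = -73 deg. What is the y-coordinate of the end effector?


Convert angles to radians: theta1 = 0.9948, theta2 = -1.2741
y = L1*sin(theta1) + L2*sin(theta1+theta2)
y = 3.6902 + -0.9372
y = 2.753


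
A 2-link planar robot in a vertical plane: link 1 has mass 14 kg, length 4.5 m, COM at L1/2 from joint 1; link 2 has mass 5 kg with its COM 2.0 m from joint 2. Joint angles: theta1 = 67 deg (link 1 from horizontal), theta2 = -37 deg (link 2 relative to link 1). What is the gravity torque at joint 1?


Horizontal distance from joint 1 to link-1 COM:
  x_c1 = (L1/2)*cos(t1) = 2.25 * 0.3907 = 0.8791 m
Horizontal distance from joint 1 to link-2 COM:
  x_c2 = L1*cos(t1) + Lc2*cos(t1+t2)
       = 4.5*0.3907 + 2.0*0.866 = 3.4903 m
tau1 = m1*g*x_c1 + m2*g*x_c2
     = 14*9.81*0.8791 + 5*9.81*3.4903
     = 120.7418 + 171.2012
     = 291.943 Nm


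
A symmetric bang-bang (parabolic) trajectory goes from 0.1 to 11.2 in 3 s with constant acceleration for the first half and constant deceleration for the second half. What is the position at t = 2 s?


Symmetric rest-to-rest: each phase covers (pf-p0)/2 in time T/2. 0.5*a*(T/2)^2 = (pf-p0)/2 => a = 4*(pf-p0)/T^2
a = 4*(11.2-0.1)/3^2 = 4.9333
t = 2 is in the deceleration phase (t > T/2).
p = pf - 0.5*a*(T-t)^2 = 11.2 - 0.5*4.9333*1^2
= 8.7333


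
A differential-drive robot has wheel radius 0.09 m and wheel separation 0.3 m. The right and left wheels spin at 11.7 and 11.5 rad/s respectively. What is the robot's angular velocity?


vR = r*wR = 0.09*11.7 = 1.053 m/s
vL = r*wL = 0.09*11.5 = 1.035 m/s
v = (vR+vL)/2 = 1.044 m/s
omega = (vR-vL)/L = 0.06 rad/s
angular velocity = 0.06 rad/s


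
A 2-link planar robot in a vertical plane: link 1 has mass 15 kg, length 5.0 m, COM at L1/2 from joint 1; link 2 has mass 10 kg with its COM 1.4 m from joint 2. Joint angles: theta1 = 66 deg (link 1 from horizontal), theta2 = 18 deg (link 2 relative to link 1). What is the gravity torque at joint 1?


Horizontal distance from joint 1 to link-1 COM:
  x_c1 = (L1/2)*cos(t1) = 2.5 * 0.4067 = 1.0168 m
Horizontal distance from joint 1 to link-2 COM:
  x_c2 = L1*cos(t1) + Lc2*cos(t1+t2)
       = 5.0*0.4067 + 1.4*0.1045 = 2.18 m
tau1 = m1*g*x_c1 + m2*g*x_c2
     = 15*9.81*1.0168 + 10*9.81*2.18
     = 149.6282 + 213.8603
     = 363.4885 Nm


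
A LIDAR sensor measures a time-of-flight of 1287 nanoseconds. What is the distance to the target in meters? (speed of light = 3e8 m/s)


tof = 1287 ns = 1.287e-06 s
dist = c * tof / 2
= 3e8 * 1.287e-06 / 2
= 193.05 m


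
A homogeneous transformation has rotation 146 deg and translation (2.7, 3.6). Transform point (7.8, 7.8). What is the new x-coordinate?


x' = cos(theta)*px - sin(theta)*py + tx
= -0.829*7.8 - 0.5592*7.8 + 2.7
= -8.1282


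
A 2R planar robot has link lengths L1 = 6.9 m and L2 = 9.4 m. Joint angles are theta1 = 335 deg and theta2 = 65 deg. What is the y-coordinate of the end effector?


Convert angles to radians: theta1 = 5.8469, theta2 = 1.1345
y = L1*sin(theta1) + L2*sin(theta1+theta2)
y = -2.9161 + 6.0422
y = 3.1261


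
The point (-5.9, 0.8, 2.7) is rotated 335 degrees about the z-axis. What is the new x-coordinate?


Rotation about z-axis: x' = x*cos(theta) - y*sin(theta)
= -5.9 * 0.9063 - 0.8 * -0.4226
= -5.0091


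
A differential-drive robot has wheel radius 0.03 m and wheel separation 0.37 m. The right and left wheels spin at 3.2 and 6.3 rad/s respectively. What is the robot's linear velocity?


vR = r*wR = 0.03*3.2 = 0.096 m/s
vL = r*wL = 0.03*6.3 = 0.189 m/s
v = (vR+vL)/2 = 0.1425 m/s
omega = (vR-vL)/L = -0.2514 rad/s
linear velocity = 0.1425 m/s


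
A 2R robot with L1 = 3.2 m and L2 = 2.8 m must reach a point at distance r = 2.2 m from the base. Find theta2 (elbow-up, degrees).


cos(theta2) = (r^2 - L1^2 - L2^2) / (2*L1*L2)
cos(theta2) = (4.84 - 10.24 - 7.84) / 17.92
cos(theta2) = -0.738839
theta2 = 137.6326 degrees


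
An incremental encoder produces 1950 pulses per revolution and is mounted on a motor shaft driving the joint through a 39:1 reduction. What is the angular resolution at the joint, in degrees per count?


counts per rev = 1950
effective counts at joint = 1950 * 39 = 76050
resolution = 360 / 76050
= 0.0047 deg/count


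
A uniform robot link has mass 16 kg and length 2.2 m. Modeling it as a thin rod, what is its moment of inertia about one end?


I = (1/3) * m * L^2
= (1/3) * 16 * 2.2^2
= 0.333333 * 16 * 4.84
= 25.8133 kg*m^2


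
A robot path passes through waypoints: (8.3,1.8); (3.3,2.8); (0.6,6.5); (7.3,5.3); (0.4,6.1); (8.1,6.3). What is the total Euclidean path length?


Segment lengths:
  seg1 = sqrt((-5.0)^2 + (1.0)^2) = 5.099
  seg2 = sqrt((-2.7)^2 + (3.7)^2) = 4.5804
  seg3 = sqrt((6.7)^2 + (-1.2)^2) = 6.8066
  seg4 = sqrt((-6.9)^2 + (0.8)^2) = 6.9462
  seg5 = sqrt((7.7)^2 + (0.2)^2) = 7.7026
Total = 31.1348


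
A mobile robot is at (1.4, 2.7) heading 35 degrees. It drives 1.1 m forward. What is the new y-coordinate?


y_new = y0 + d*sin(theta)
= 2.7 + 1.1*sin(35)
= 2.7 + 0.6309
= 3.3309


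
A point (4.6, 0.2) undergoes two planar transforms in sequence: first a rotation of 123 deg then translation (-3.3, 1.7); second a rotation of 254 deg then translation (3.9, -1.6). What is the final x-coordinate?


After transform 1:
x1 = cos(123)*4.6 - sin(123)*0.2 + -3.3 = -5.9731
y1 = sin(123)*4.6 + cos(123)*0.2 + 1.7 = 5.449
After transform 2:
x2 = cos(254)*-5.9731 - sin(254)*5.449 + 3.9
= 10.7843


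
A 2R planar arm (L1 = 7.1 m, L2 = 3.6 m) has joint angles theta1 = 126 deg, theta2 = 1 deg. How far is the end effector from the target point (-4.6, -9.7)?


End effector via forward kinematics:
x = L1*cos(t1) + L2*cos(t1+t2) = -6.3398
y = L1*sin(t1) + L2*sin(t1+t2) = 8.6191
Distance to target:
d = sqrt((-4.6 - -6.3398)^2 + (-9.7 - 8.6191)^2)
= sqrt(3.0269 + 335.5897)
= 18.4015 m


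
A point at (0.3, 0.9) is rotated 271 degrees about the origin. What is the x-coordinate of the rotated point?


x' = x*cos(theta) - y*sin(theta)
cos(271 deg) = 0.0175, sin(271 deg) = -0.9998
x' = 0.3 * 0.0175 - 0.9 * -0.9998
= 0.0052 - -0.8999
= 0.9051


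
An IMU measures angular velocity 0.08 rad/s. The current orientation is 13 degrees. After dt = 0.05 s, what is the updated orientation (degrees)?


delta_theta = w * dt = 0.08 * 0.05 = 0.004 rad
= 0.2292 deg
theta_new = 13 + 0.2292 = 13.2292 deg


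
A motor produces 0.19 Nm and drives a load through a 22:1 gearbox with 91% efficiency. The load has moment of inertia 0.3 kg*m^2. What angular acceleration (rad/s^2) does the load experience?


tau_out = tau_motor * N * eta
= 0.19 * 22 * 0.91 = 3.8038 Nm
alpha = tau_out / I = 3.8038 / 0.3
= 12.6793 rad/s^2


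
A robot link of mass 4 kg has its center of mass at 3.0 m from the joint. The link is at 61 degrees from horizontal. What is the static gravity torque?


tau = m*g*L*cos(angle)
= 4 * 9.81 * 3.0 * cos(61 deg)
= 4 * 9.81 * 3.0 * 0.4848
= 57.0718 Nm


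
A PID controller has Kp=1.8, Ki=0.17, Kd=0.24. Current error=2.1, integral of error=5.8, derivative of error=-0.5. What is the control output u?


u = Kp*e + Ki*int(e) + Kd*de/dt
= 1.8*2.1 + 0.17*5.8 + 0.24*(-0.5)
= 3.78 + 0.986 + -0.12
= 4.646


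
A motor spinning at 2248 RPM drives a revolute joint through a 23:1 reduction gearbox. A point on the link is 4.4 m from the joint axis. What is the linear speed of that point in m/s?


omega_motor = 2248 * 2*pi/60 = 235.41 rad/s
omega_joint = omega_motor / 23 = 10.2352 rad/s
v = omega_joint * r = 10.2352 * 4.4
= 45.035 m/s


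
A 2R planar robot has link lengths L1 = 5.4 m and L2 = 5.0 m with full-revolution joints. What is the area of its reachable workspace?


r_max = L1 + L2 = 10.4 m
r_min = |L1 - L2| = 0.4 m
Area = pi*(r_max^2 - r_min^2)
= pi*(108.16 - 0.16)
= pi * 108.0
= 339.292 m^2


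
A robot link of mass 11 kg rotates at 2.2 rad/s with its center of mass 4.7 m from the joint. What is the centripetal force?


F = m * omega^2 * r
= 11 * 2.2^2 * 4.7
= 11 * 4.84 * 4.7
= 250.228 N


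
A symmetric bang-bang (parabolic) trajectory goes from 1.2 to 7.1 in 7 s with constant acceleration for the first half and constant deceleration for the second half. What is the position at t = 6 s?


Symmetric rest-to-rest: each phase covers (pf-p0)/2 in time T/2. 0.5*a*(T/2)^2 = (pf-p0)/2 => a = 4*(pf-p0)/T^2
a = 4*(7.1-1.2)/7^2 = 0.4816
t = 6 is in the deceleration phase (t > T/2).
p = pf - 0.5*a*(T-t)^2 = 7.1 - 0.5*0.4816*1^2
= 6.8592


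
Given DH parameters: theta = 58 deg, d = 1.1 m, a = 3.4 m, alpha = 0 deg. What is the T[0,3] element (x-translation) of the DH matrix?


T[0,3] = a * cos(theta)
= 3.4 * cos(58 deg)
= 3.4 * 0.5299
= 1.8017


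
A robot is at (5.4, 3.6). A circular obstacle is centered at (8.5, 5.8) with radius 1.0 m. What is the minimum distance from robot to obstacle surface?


center_dist = sqrt((5.4-8.5)^2 + (3.6-5.8)^2)
= sqrt(9.61 + 4.84)
= 3.8013
min_dist = center_dist - radius = 3.8013 - 1.0 = 2.8013 m


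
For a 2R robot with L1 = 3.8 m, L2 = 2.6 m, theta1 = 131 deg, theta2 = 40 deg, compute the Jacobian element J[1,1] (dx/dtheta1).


J[1,1] = -L1*sin(t1) - L2*sin(t1+t2)
= -3.8*sin(131) - 2.6*sin(171)
= -3.2746


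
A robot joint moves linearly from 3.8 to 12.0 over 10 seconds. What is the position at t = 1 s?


s = t/T = 1/10 = 0.1
p(t) = p0 + (pf-p0)*s
= 3.8 + (12.0 - 3.8) * 0.1
= 4.62


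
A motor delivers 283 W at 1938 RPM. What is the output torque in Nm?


omega = 1938 * 2*pi/60 = 202.9469 rad/s
tau = P / omega = 283 / 202.9469
= 1.3945 Nm


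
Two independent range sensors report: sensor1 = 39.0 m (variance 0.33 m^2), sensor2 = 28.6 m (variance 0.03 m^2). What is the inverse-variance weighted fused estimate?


w1 = (1/var1) / (1/var1 + 1/var2)
   = 3.0303 / (3.0303 + 33.3333) = 0.0833
w2 = 1 - w1 = 0.9167
fused = w1*s1 + w2*s2 = 3.25 + 26.2167
= 29.4667 m


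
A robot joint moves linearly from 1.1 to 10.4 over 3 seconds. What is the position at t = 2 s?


s = t/T = 2/3 = 0.6667
p(t) = p0 + (pf-p0)*s
= 1.1 + (10.4 - 1.1) * 0.6667
= 7.3


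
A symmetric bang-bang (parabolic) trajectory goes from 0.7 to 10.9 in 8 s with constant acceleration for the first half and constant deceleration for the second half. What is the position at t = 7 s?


Symmetric rest-to-rest: each phase covers (pf-p0)/2 in time T/2. 0.5*a*(T/2)^2 = (pf-p0)/2 => a = 4*(pf-p0)/T^2
a = 4*(10.9-0.7)/8^2 = 0.6375
t = 7 is in the deceleration phase (t > T/2).
p = pf - 0.5*a*(T-t)^2 = 10.9 - 0.5*0.6375*1^2
= 10.5813


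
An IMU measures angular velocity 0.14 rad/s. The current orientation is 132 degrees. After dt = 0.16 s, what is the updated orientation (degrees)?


delta_theta = w * dt = 0.14 * 0.16 = 0.0224 rad
= 1.2834 deg
theta_new = 132 + 1.2834 = 133.2834 deg


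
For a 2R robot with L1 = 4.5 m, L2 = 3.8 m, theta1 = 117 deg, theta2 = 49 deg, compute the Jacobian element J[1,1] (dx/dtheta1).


J[1,1] = -L1*sin(t1) - L2*sin(t1+t2)
= -4.5*sin(117) - 3.8*sin(166)
= -4.9288


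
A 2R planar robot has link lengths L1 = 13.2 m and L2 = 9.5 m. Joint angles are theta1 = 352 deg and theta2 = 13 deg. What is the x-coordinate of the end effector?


Convert angles to radians: theta1 = 6.1436, theta2 = 0.2269
x = L1*cos(theta1) + L2*cos(theta1+theta2)
x = 13.0715 + 9.4638
x = 22.5354


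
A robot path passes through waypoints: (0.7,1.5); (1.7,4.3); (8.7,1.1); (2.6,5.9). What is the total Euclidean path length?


Segment lengths:
  seg1 = sqrt((1.0)^2 + (2.8)^2) = 2.9732
  seg2 = sqrt((7.0)^2 + (-3.2)^2) = 7.6968
  seg3 = sqrt((-6.1)^2 + (4.8)^2) = 7.7621
Total = 18.4321


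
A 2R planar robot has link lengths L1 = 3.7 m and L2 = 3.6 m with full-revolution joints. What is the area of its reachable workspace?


r_max = L1 + L2 = 7.3 m
r_min = |L1 - L2| = 0.1 m
Area = pi*(r_max^2 - r_min^2)
= pi*(53.29 - 0.01)
= pi * 53.28
= 167.3841 m^2


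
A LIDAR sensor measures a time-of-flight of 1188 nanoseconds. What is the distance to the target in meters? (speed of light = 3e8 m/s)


tof = 1188 ns = 1.188e-06 s
dist = c * tof / 2
= 3e8 * 1.188e-06 / 2
= 178.2 m


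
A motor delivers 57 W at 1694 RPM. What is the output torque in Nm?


omega = 1694 * 2*pi/60 = 177.3953 rad/s
tau = P / omega = 57 / 177.3953
= 0.3213 Nm


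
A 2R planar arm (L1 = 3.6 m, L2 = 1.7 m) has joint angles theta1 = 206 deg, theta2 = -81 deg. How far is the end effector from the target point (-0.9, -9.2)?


End effector via forward kinematics:
x = L1*cos(t1) + L2*cos(t1+t2) = -4.2107
y = L1*sin(t1) + L2*sin(t1+t2) = -0.1856
Distance to target:
d = sqrt((-0.9 - -4.2107)^2 + (-9.2 - -0.1856)^2)
= sqrt(10.961 + 81.2598)
= 9.6032 m


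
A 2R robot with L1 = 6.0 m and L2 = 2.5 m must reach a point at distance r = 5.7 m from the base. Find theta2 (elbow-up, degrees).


cos(theta2) = (r^2 - L1^2 - L2^2) / (2*L1*L2)
cos(theta2) = (32.49 - 36.0 - 6.25) / 30.0
cos(theta2) = -0.325333
theta2 = 108.9858 degrees


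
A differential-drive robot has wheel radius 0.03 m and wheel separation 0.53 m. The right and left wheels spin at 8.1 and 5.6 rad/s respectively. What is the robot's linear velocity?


vR = r*wR = 0.03*8.1 = 0.243 m/s
vL = r*wL = 0.03*5.6 = 0.168 m/s
v = (vR+vL)/2 = 0.2055 m/s
omega = (vR-vL)/L = 0.1415 rad/s
linear velocity = 0.2055 m/s


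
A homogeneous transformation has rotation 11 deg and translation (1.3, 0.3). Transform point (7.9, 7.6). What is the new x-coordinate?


x' = cos(theta)*px - sin(theta)*py + tx
= 0.9816*7.9 - 0.1908*7.6 + 1.3
= 7.6047


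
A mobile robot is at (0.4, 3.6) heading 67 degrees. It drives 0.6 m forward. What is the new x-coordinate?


x_new = x0 + d*cos(theta)
= 0.4 + 0.6*cos(67)
= 0.4 + 0.2344
= 0.6344


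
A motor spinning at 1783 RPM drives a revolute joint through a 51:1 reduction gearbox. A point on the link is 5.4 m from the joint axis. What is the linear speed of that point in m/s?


omega_motor = 1783 * 2*pi/60 = 186.7153 rad/s
omega_joint = omega_motor / 51 = 3.6611 rad/s
v = omega_joint * r = 3.6611 * 5.4
= 19.7699 m/s


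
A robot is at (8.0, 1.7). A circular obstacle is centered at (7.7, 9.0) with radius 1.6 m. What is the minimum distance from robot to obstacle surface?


center_dist = sqrt((8.0-7.7)^2 + (1.7-9.0)^2)
= sqrt(0.09 + 53.29)
= 7.3062
min_dist = center_dist - radius = 7.3062 - 1.6 = 5.7062 m


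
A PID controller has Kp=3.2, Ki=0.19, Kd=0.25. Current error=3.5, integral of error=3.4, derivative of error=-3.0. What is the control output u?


u = Kp*e + Ki*int(e) + Kd*de/dt
= 3.2*3.5 + 0.19*3.4 + 0.25*(-3.0)
= 11.2 + 0.646 + -0.75
= 11.096


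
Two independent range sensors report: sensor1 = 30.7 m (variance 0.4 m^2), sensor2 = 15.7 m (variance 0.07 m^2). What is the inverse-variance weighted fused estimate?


w1 = (1/var1) / (1/var1 + 1/var2)
   = 2.5 / (2.5 + 14.2857) = 0.1489
w2 = 1 - w1 = 0.8511
fused = w1*s1 + w2*s2 = 4.5723 + 13.3617
= 17.934 m


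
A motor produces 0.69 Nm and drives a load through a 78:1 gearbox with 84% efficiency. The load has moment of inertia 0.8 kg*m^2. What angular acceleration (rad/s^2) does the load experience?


tau_out = tau_motor * N * eta
= 0.69 * 78 * 0.84 = 45.2088 Nm
alpha = tau_out / I = 45.2088 / 0.8
= 56.511 rad/s^2


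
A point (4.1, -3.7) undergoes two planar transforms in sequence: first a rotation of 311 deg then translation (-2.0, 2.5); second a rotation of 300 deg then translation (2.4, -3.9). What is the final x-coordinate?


After transform 1:
x1 = cos(311)*4.1 - sin(311)*-3.7 + -2.0 = -2.1026
y1 = sin(311)*4.1 + cos(311)*-3.7 + 2.5 = -3.0217
After transform 2:
x2 = cos(300)*-2.1026 - sin(300)*-3.0217 + 2.4
= -1.2682


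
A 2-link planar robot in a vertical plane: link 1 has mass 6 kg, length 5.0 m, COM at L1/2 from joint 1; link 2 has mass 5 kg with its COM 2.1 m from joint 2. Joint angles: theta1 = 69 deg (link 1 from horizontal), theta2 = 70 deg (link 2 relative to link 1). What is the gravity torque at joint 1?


Horizontal distance from joint 1 to link-1 COM:
  x_c1 = (L1/2)*cos(t1) = 2.5 * 0.3584 = 0.8959 m
Horizontal distance from joint 1 to link-2 COM:
  x_c2 = L1*cos(t1) + Lc2*cos(t1+t2)
       = 5.0*0.3584 + 2.1*-0.7547 = 0.2069 m
tau1 = m1*g*x_c1 + m2*g*x_c2
     = 6*9.81*0.8959 + 5*9.81*0.2069
     = 52.7338 + 10.1509
     = 62.8847 Nm
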